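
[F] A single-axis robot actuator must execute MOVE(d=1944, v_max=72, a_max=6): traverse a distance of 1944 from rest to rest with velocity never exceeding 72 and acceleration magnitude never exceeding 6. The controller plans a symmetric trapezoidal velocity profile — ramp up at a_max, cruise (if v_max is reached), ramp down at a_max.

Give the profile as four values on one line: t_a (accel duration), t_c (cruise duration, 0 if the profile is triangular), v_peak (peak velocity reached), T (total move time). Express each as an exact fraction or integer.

t_a=12 t_c=15 v_peak=72 T=39

(v_max)²/a_max = 72²/6 = 864
1944 ≥ 864 → trapezoidal
t_a = 72/6 = 12; v_peak = 72
d_cruise = 1944 − 864 = 1080; t_c = 1080/72 = 15
T = 2·12 + 15 = 39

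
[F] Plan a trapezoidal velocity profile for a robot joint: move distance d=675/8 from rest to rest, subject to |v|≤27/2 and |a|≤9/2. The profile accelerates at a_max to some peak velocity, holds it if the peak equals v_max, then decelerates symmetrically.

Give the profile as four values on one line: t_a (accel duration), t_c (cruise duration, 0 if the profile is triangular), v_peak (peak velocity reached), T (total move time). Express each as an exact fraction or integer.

vₘ²/aₘ = (27/2)²/(9/2) = 81/2
675/8 ≥ 81/2 → trapezoidal
t_a = (27/2)/(9/2) = 3; v_peak = 27/2
d_cruise = 675/8 − 81/2 = 351/8; t_c = (351/8)/(27/2) = 13/4
T = 2·3 + 13/4 = 37/4

t_a=3 t_c=13/4 v_peak=27/2 T=37/4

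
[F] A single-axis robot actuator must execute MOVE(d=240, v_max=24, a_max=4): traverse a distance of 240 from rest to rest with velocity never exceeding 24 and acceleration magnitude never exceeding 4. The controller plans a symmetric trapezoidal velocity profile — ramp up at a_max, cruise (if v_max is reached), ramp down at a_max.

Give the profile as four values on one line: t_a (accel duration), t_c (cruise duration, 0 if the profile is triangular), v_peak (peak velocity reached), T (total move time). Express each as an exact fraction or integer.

(v_max)²/a_max = 24²/4 = 144
240 ≥ 144 → trapezoidal
t_a = 24/4 = 6; v_peak = 24
d_cruise = 240 − 144 = 96; t_c = 96/24 = 4
T = 2·6 + 4 = 16

t_a=6 t_c=4 v_peak=24 T=16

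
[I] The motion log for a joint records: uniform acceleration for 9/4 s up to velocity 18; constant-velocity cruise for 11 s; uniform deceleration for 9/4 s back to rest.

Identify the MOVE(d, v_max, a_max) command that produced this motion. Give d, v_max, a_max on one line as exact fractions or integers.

d=477/2 v_max=18 a_max=8

a_max = 18/(9/4) = 8
d_a = ½·18·9/4 = 81/4; d_c = 18·11 = 198
d = 2·81/4 + 198 = 477/2
t_c = 11 > 0 → v_max = v_peak = 18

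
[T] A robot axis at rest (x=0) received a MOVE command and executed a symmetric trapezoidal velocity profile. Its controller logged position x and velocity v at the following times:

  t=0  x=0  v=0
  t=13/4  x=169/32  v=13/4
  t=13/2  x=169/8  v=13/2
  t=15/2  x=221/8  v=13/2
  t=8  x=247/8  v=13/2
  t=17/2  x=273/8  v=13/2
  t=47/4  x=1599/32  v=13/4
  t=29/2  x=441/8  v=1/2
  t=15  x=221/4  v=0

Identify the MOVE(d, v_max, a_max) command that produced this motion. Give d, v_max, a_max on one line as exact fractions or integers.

d=221/4 v_max=13/2 a_max=1

final state: t=15, x=221/4, v=0 → d = 221/4
a_max = (13/4−0)/(13/4−0) = 1
max v = 13/2 over t∈[13/2,17/2] → v_max = 13/2
check: 13/2·(13/2+2) = 221/4 ✓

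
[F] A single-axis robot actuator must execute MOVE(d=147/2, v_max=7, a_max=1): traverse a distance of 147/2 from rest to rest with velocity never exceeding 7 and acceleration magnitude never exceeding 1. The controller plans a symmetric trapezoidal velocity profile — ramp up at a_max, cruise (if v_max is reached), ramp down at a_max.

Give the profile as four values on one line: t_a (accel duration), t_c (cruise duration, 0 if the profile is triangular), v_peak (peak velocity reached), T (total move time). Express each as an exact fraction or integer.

t_a=7 t_c=7/2 v_peak=7 T=35/2

vₘ²/aₘ = 7²/1 = 49
147/2 ≥ 49 so v_max reached
t_a = 7/1 = 7; v_peak = 7
d_cruise = 147/2 − 49 = 49/2; t_c = (49/2)/7 = 7/2
T = 2·7 + 7/2 = 35/2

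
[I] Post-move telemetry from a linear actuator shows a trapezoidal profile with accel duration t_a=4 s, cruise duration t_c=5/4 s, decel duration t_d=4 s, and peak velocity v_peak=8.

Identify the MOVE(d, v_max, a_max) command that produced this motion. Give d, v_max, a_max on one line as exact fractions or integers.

d=42 v_max=8 a_max=2

a_max = 8/4 = 2
d_a = ½·8·4 = 16; d_c = 8·5/4 = 10
d = 2·16 + 10 = 42
t_c = 5/4 > 0 → v_max = v_peak = 8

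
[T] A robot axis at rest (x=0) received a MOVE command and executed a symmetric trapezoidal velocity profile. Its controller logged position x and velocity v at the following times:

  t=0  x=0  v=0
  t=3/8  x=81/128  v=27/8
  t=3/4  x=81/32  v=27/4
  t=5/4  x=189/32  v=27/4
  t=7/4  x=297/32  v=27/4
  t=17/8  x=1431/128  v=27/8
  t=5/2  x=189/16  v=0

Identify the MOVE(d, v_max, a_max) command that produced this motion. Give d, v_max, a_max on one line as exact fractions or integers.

final state: t=5/2, x=189/16, v=0 → d = 189/16
a_max = (27/8−0)/(3/8−0) = 9
max v = 27/4 over t∈[3/4,7/4] → v_max = 27/4
check: 27/4·(3/4+1) = 189/16 ✓

d=189/16 v_max=27/4 a_max=9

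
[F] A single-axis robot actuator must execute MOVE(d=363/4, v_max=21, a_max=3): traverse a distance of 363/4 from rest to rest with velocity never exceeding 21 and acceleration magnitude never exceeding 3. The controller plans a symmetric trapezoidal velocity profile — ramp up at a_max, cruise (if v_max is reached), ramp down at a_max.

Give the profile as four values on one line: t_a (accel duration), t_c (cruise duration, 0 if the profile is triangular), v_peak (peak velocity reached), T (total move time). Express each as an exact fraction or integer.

vₘ²/aₘ = 21²/3 = 147
363/4 < 147 so t_c = 0
v_peak = √(363/4·3) = √(1089/4) = 33/2
t_a = (33/2)/3 = 11/2; t_c = 0
T = 2·11/2 = 11

t_a=11/2 t_c=0 v_peak=33/2 T=11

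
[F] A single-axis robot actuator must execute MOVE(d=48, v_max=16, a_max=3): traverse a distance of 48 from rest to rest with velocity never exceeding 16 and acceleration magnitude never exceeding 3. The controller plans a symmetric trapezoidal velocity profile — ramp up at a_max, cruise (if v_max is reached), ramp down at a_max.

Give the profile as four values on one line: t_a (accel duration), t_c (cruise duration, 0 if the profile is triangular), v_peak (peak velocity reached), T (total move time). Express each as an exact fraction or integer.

t_a=4 t_c=0 v_peak=12 T=8

(v_max)²/a_max = 16²/3 = 256/3
48 < 256/3 ⇒ no cruise
v_peak = √(48·3) = √144 = 12
t_a = 12/3 = 4; t_c = 0
T = 2·4 = 8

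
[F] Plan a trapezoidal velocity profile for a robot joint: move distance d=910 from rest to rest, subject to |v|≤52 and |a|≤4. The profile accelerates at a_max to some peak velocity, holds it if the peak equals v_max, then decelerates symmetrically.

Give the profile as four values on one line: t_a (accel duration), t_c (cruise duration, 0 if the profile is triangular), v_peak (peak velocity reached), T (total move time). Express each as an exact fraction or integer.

t_a=13 t_c=9/2 v_peak=52 T=61/2

v_max²/a_max = 52²/4 = 676
910 ≥ 676 → trapezoidal
t_a = 52/4 = 13; v_peak = 52
d_cruise = 910 − 676 = 234; t_c = 234/52 = 9/2
T = 2·13 + 9/2 = 61/2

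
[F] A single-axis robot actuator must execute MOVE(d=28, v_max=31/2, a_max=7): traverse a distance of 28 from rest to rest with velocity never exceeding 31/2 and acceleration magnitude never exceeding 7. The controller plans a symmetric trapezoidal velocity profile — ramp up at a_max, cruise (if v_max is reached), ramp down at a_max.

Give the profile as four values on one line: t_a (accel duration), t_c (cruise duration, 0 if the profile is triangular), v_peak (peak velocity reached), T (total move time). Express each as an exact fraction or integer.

t_a=2 t_c=0 v_peak=14 T=4

(v_max)²/a_max = (31/2)²/7 = 961/28
28 < 961/28 so t_c = 0
v_peak = √(28·7) = √196 = 14
t_a = 14/7 = 2; t_c = 0
T = 2·2 = 4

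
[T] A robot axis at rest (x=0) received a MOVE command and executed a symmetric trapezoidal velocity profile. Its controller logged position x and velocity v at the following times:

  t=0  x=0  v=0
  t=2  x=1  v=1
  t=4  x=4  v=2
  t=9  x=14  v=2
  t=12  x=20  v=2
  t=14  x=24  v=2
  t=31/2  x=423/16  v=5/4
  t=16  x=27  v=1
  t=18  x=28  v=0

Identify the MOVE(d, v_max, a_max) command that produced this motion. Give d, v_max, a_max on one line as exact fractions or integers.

final state: t=18, x=28, v=0 → d = 28
a_max = (1−0)/(2−0) = 1/2
max v = 2 over t∈[4,14] → v_max = 2
check: 2·(4+10) = 28 ✓

d=28 v_max=2 a_max=1/2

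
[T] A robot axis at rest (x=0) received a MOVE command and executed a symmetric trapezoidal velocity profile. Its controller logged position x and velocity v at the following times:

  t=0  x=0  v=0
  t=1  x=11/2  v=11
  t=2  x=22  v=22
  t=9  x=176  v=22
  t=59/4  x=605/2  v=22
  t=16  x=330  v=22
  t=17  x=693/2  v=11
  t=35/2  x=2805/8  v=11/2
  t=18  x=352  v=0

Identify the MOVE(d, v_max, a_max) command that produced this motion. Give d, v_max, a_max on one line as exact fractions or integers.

d=352 v_max=22 a_max=11

final state: t=18, x=352, v=0 → d = 352
a_max = (11−0)/(1−0) = 11
max v = 22 over t∈[2,16] → v_max = 22
check: 22·(2+14) = 352 ✓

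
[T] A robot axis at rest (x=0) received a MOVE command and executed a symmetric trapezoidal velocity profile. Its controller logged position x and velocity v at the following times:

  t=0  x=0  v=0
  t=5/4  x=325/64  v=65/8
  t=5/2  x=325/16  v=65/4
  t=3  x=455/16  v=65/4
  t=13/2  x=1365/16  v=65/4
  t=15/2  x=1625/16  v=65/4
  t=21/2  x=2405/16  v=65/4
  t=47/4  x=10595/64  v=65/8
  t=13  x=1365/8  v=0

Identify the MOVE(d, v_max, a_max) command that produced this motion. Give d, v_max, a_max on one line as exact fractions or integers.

final state: t=13, x=1365/8, v=0 → d = 1365/8
a_max = (65/8−0)/(5/4−0) = 13/2
max v = 65/4 over t∈[5/2,21/2] → v_max = 65/4
check: 65/4·(5/2+8) = 1365/8 ✓

d=1365/8 v_max=65/4 a_max=13/2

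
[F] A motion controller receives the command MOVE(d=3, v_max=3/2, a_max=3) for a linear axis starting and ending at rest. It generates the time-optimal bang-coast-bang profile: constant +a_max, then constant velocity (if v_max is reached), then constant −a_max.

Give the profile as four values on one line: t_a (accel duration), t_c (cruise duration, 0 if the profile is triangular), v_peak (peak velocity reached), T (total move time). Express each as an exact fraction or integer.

t_a=1/2 t_c=3/2 v_peak=3/2 T=5/2

v_max²/a_max = (3/2)²/3 = 3/4
3 ≥ 3/4 → trapezoidal
t_a = (3/2)/3 = 1/2; v_peak = 3/2
d_cruise = 3 − 3/4 = 9/4; t_c = (9/4)/(3/2) = 3/2
T = 2·1/2 + 3/2 = 5/2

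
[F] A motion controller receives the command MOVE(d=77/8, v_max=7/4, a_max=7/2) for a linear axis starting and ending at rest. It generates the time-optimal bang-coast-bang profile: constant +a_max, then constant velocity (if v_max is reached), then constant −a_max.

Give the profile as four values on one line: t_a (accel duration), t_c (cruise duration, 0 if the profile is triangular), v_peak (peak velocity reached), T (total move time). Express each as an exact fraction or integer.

(v_max)²/a_max = (7/4)²/(7/2) = 7/8
77/8 ≥ 7/8 → trapezoidal
t_a = (7/4)/(7/2) = 1/2; v_peak = 7/4
d_cruise = 77/8 − 7/8 = 35/4; t_c = (35/4)/(7/4) = 5
T = 2·1/2 + 5 = 6

t_a=1/2 t_c=5 v_peak=7/4 T=6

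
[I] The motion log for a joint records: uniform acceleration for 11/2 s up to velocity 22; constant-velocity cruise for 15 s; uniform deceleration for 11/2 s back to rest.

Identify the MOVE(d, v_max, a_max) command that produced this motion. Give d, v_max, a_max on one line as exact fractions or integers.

a_max = 22/(11/2) = 4
d_a = ½·22·11/2 = 121/2; d_c = 22·15 = 330
d = 2·121/2 + 330 = 451
t_c = 15 > 0 → v_max = v_peak = 22

d=451 v_max=22 a_max=4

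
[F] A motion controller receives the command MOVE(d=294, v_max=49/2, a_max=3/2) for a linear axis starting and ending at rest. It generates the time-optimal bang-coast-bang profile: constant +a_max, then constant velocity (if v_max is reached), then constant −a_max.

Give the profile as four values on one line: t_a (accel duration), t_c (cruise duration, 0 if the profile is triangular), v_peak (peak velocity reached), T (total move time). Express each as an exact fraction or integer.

t_a=14 t_c=0 v_peak=21 T=28

(v_max)²/a_max = (49/2)²/(3/2) = 2401/6
294 < 2401/6 so t_c = 0
v_peak = √(294·3/2) = √441 = 21
t_a = 21/(3/2) = 14; t_c = 0
T = 2·14 = 28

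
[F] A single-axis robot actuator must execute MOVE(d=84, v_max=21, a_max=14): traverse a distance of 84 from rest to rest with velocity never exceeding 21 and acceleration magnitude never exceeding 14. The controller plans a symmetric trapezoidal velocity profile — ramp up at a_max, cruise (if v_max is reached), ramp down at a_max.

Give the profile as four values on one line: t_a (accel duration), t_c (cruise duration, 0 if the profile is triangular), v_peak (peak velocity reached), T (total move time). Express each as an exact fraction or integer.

v_max²/a_max = 21²/14 = 63/2
84 ≥ 63/2 → trapezoidal
t_a = 21/14 = 3/2; v_peak = 21
d_cruise = 84 − 63/2 = 105/2; t_c = (105/2)/21 = 5/2
T = 2·3/2 + 5/2 = 11/2

t_a=3/2 t_c=5/2 v_peak=21 T=11/2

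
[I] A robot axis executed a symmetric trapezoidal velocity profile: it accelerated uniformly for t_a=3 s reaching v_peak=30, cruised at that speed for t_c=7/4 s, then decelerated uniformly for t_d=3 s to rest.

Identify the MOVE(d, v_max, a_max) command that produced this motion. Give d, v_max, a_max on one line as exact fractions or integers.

a_max = 30/3 = 10
d_a = ½·30·3 = 45; d_c = 30·7/4 = 105/2
d = 2·45 + 105/2 = 285/2
t_c = 7/4 > 0 → v_max = v_peak = 30

d=285/2 v_max=30 a_max=10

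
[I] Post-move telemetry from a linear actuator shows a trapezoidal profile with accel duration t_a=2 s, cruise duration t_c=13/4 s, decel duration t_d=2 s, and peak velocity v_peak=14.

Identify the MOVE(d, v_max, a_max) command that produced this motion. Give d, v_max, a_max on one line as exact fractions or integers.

a_max = 14/2 = 7
d_a = ½·14·2 = 14; d_c = 14·13/4 = 91/2
d = 2·14 + 91/2 = 147/2
t_c = 13/4 > 0 → v_max = v_peak = 14

d=147/2 v_max=14 a_max=7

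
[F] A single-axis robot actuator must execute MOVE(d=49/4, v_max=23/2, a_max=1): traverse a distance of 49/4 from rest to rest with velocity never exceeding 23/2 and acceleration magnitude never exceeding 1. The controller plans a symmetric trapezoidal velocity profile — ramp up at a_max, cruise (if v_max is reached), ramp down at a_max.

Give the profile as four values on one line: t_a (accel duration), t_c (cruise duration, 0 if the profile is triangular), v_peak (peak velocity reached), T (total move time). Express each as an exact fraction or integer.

t_a=7/2 t_c=0 v_peak=7/2 T=7

v_max²/a_max = (23/2)²/1 = 529/4
49/4 < 529/4 → triangular
v_peak = √(49/4·1) = √(49/4) = 7/2
t_a = (7/2)/1 = 7/2; t_c = 0
T = 2·7/2 = 7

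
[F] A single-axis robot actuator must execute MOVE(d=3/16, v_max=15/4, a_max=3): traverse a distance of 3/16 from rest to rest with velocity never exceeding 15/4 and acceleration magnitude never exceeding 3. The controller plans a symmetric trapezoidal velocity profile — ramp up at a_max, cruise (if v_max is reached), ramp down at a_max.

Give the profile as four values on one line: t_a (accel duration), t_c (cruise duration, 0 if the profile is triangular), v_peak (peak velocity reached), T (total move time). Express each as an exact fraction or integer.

t_a=1/4 t_c=0 v_peak=3/4 T=1/2

(v_max)²/a_max = (15/4)²/3 = 75/16
3/16 < 75/16 ⇒ no cruise
v_peak = √(3/16·3) = √(9/16) = 3/4
t_a = (3/4)/3 = 1/4; t_c = 0
T = 2·1/4 = 1/2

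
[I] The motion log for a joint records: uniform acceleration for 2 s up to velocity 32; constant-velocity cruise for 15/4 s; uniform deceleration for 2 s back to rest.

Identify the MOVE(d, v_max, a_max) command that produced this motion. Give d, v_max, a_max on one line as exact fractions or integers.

a_max = 32/2 = 16
d_a = ½·32·2 = 32; d_c = 32·15/4 = 120
d = 2·32 + 120 = 184
t_c = 15/4 > 0 ⇒ limit active, v_max = 32

d=184 v_max=32 a_max=16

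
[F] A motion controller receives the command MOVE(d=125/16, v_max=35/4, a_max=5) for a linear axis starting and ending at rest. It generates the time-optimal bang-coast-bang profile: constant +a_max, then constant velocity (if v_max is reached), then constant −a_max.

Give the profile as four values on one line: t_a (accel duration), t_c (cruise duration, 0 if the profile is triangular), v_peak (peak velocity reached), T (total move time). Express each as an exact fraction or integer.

(v_max)²/a_max = (35/4)²/5 = 245/16
125/16 < 245/16 so t_c = 0
v_peak = √(125/16·5) = √(625/16) = 25/4
t_a = (25/4)/5 = 5/4; t_c = 0
T = 2·5/4 = 5/2

t_a=5/4 t_c=0 v_peak=25/4 T=5/2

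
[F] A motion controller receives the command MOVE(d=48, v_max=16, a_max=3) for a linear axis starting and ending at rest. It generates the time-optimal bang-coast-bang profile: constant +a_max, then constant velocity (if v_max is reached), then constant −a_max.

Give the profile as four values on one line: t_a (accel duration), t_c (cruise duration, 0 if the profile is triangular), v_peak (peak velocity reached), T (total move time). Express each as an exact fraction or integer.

vₘ²/aₘ = 16²/3 = 256/3
48 < 256/3 so t_c = 0
v_peak = √(48·3) = √144 = 12
t_a = 12/3 = 4; t_c = 0
T = 2·4 = 8

t_a=4 t_c=0 v_peak=12 T=8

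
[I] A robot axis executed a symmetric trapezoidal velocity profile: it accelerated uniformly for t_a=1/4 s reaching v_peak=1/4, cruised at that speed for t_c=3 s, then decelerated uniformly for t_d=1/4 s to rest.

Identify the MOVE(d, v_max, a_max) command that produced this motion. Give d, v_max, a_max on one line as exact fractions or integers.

a_max = (1/4)/(1/4) = 1
d_a = ½·1/4·1/4 = 1/32; d_c = 1/4·3 = 3/4
d = 2·1/32 + 3/4 = 13/16
t_c = 3 > 0 so v_max = 1/4

d=13/16 v_max=1/4 a_max=1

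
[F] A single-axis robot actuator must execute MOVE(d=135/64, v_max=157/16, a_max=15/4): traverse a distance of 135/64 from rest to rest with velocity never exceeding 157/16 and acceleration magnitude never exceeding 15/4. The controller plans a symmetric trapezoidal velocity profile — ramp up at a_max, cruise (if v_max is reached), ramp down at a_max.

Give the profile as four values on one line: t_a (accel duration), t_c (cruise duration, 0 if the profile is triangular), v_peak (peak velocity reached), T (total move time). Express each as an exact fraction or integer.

vₘ²/aₘ = (157/16)²/(15/4) = 24649/960
135/64 < 24649/960 → triangular
v_peak = √(135/64·15/4) = √(2025/256) = 45/16
t_a = (45/16)/(15/4) = 3/4; t_c = 0
T = 2·3/4 = 3/2

t_a=3/4 t_c=0 v_peak=45/16 T=3/2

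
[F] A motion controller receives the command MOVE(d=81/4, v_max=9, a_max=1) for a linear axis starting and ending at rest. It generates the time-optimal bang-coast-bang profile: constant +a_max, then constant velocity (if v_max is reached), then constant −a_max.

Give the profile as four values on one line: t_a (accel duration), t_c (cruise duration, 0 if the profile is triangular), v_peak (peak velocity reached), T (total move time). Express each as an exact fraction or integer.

t_a=9/2 t_c=0 v_peak=9/2 T=9

v_max²/a_max = 9²/1 = 81
81/4 < 81 ⇒ no cruise
v_peak = √(81/4·1) = √(81/4) = 9/2
t_a = (9/2)/1 = 9/2; t_c = 0
T = 2·9/2 = 9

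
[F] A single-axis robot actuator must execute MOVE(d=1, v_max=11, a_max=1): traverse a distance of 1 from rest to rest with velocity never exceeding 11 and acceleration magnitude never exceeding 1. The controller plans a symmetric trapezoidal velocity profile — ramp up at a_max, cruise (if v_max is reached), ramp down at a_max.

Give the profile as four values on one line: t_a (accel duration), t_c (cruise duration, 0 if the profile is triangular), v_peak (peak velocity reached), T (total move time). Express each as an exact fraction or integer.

vₘ²/aₘ = 11²/1 = 121
1 < 121 → triangular
v_peak = √(1·1) = √1 = 1
t_a = 1/1 = 1; t_c = 0
T = 2·1 = 2

t_a=1 t_c=0 v_peak=1 T=2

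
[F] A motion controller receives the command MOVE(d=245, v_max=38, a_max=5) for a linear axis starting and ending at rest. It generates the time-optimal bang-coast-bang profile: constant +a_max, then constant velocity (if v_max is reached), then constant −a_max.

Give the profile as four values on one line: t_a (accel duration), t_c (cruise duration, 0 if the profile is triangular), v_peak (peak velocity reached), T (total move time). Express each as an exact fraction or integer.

t_a=7 t_c=0 v_peak=35 T=14

(v_max)²/a_max = 38²/5 = 1444/5
245 < 1444/5 ⇒ no cruise
v_peak = √(245·5) = √1225 = 35
t_a = 35/5 = 7; t_c = 0
T = 2·7 = 14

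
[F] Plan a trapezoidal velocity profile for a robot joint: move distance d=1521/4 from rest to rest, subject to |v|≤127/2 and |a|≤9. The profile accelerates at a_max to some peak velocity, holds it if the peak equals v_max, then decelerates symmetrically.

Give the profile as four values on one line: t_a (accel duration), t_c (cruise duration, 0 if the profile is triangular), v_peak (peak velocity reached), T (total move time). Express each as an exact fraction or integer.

t_a=13/2 t_c=0 v_peak=117/2 T=13

(v_max)²/a_max = (127/2)²/9 = 16129/36
1521/4 < 16129/36 → triangular
v_peak = √(1521/4·9) = √(13689/4) = 117/2
t_a = (117/2)/9 = 13/2; t_c = 0
T = 2·13/2 = 13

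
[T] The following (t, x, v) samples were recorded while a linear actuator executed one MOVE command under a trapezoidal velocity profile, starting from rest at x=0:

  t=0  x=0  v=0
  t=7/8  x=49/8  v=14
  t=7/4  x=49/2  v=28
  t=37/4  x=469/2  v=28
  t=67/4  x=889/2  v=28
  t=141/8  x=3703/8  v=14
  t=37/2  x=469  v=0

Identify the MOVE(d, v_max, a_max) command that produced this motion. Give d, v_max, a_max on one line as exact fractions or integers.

d=469 v_max=28 a_max=16

final state: t=37/2, x=469, v=0 → d = 469
a_max = (14−0)/(7/8−0) = 16
max v = 28 over t∈[7/4,67/4] → v_max = 28
check: 28·(7/4+15) = 469 ✓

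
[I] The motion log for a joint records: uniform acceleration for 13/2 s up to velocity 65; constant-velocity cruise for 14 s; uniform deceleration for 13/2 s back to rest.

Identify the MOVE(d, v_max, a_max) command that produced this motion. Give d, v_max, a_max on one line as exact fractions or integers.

d=2665/2 v_max=65 a_max=10

a_max = 65/(13/2) = 10
d_a = ½·65·13/2 = 845/4; d_c = 65·14 = 910
d = 2·845/4 + 910 = 2665/2
t_c = 14 > 0 ⇒ limit active, v_max = 65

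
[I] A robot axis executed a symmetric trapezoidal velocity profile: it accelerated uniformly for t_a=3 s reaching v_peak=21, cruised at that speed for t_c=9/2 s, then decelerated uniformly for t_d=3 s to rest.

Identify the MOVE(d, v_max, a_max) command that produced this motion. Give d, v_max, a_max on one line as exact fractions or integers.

a_max = 21/3 = 7
d_a = ½·21·3 = 63/2; d_c = 21·9/2 = 189/2
d = 2·63/2 + 189/2 = 315/2
t_c = 9/2 > 0 ⇒ limit active, v_max = 21

d=315/2 v_max=21 a_max=7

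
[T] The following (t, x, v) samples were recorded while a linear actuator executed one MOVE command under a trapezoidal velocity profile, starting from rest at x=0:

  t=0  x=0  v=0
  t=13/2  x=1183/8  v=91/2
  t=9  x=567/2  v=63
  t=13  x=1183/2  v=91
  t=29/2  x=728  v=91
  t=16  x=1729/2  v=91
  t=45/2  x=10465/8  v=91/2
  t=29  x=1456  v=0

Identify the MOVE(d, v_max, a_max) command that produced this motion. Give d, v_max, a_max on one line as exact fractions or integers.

d=1456 v_max=91 a_max=7

final state: t=29, x=1456, v=0 → d = 1456
a_max = (91/2−0)/(13/2−0) = 7
max v = 91 over t∈[13,16] → v_max = 91
check: 91·(13+3) = 1456 ✓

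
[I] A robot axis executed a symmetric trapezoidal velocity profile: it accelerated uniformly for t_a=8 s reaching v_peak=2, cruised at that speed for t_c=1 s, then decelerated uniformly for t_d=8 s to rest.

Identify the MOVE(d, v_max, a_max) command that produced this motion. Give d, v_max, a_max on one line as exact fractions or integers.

a_max = 2/8 = 1/4
d_a = ½·2·8 = 8; d_c = 2·1 = 2
d = 2·8 + 2 = 18
t_c = 1 > 0 so v_max = 2

d=18 v_max=2 a_max=1/4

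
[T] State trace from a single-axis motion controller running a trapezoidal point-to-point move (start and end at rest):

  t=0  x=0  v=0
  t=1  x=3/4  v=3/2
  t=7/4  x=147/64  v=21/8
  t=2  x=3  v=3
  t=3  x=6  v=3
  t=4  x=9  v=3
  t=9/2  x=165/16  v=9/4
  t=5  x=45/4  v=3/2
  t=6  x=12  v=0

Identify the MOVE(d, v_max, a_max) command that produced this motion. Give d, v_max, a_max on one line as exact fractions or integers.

d=12 v_max=3 a_max=3/2

final state: t=6, x=12, v=0 → d = 12
a_max = (3/2−0)/(1−0) = 3/2
max v = 3 over t∈[2,4] → v_max = 3
check: 3·(2+2) = 12 ✓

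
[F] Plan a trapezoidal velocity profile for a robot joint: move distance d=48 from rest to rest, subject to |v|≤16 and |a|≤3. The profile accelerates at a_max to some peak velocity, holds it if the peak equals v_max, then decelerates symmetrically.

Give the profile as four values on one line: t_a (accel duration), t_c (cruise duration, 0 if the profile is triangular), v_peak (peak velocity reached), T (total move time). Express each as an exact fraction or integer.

(v_max)²/a_max = 16²/3 = 256/3
48 < 256/3 → triangular
v_peak = √(48·3) = √144 = 12
t_a = 12/3 = 4; t_c = 0
T = 2·4 = 8

t_a=4 t_c=0 v_peak=12 T=8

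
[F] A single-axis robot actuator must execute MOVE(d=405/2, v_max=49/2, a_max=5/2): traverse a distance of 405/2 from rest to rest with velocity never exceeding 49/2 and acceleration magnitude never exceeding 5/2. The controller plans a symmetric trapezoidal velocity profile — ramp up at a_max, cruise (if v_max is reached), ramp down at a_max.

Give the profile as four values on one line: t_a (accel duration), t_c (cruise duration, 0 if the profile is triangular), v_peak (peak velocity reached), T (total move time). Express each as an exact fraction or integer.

t_a=9 t_c=0 v_peak=45/2 T=18

(v_max)²/a_max = (49/2)²/(5/2) = 2401/10
405/2 < 2401/10 so t_c = 0
v_peak = √(405/2·5/2) = √(2025/4) = 45/2
t_a = (45/2)/(5/2) = 9; t_c = 0
T = 2·9 = 18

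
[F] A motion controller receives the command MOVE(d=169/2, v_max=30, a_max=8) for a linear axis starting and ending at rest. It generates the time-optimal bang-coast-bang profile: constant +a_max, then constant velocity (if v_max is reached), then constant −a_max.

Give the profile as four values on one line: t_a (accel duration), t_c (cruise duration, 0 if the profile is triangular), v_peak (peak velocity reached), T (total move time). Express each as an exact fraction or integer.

(v_max)²/a_max = 30²/8 = 225/2
169/2 < 225/2 → triangular
v_peak = √(169/2·8) = √676 = 26
t_a = 26/8 = 13/4; t_c = 0
T = 2·13/4 = 13/2

t_a=13/4 t_c=0 v_peak=26 T=13/2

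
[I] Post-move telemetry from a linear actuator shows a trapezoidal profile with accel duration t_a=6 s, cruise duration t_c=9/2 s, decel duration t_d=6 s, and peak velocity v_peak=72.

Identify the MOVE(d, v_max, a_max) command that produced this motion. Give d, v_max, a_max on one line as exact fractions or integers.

a_max = 72/6 = 12
d_a = ½·72·6 = 216; d_c = 72·9/2 = 324
d = 2·216 + 324 = 756
t_c = 9/2 > 0 → v_max = v_peak = 72

d=756 v_max=72 a_max=12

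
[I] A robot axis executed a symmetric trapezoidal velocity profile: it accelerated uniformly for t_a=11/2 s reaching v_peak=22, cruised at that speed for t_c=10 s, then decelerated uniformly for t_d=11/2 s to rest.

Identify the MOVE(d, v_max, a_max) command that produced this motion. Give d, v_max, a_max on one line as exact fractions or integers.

d=341 v_max=22 a_max=4

a_max = 22/(11/2) = 4
d_a = ½·22·11/2 = 121/2; d_c = 22·10 = 220
d = 2·121/2 + 220 = 341
t_c = 10 > 0 so v_max = 22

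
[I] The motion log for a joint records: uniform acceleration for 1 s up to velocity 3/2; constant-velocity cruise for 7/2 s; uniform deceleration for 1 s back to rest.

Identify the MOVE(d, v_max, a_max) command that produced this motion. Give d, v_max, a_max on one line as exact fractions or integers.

d=27/4 v_max=3/2 a_max=3/2

a_max = (3/2)/1 = 3/2
d_a = ½·3/2·1 = 3/4; d_c = 3/2·7/2 = 21/4
d = 2·3/4 + 21/4 = 27/4
t_c = 7/2 > 0 → v_max = v_peak = 3/2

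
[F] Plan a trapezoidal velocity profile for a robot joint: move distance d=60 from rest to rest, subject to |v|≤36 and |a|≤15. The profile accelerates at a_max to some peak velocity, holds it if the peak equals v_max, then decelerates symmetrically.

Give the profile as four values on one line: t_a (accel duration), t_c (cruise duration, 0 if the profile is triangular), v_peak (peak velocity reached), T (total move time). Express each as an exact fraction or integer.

vₘ²/aₘ = 36²/15 = 432/5
60 < 432/5 ⇒ no cruise
v_peak = √(60·15) = √900 = 30
t_a = 30/15 = 2; t_c = 0
T = 2·2 = 4

t_a=2 t_c=0 v_peak=30 T=4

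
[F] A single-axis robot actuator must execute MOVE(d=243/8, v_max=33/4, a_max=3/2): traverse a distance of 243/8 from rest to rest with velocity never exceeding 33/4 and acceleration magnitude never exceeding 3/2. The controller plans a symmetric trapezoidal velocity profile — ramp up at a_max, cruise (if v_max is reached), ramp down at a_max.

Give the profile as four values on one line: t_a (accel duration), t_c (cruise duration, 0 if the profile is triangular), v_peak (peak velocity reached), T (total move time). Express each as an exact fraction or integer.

t_a=9/2 t_c=0 v_peak=27/4 T=9

(v_max)²/a_max = (33/4)²/(3/2) = 363/8
243/8 < 363/8 so t_c = 0
v_peak = √(243/8·3/2) = √(729/16) = 27/4
t_a = (27/4)/(3/2) = 9/2; t_c = 0
T = 2·9/2 = 9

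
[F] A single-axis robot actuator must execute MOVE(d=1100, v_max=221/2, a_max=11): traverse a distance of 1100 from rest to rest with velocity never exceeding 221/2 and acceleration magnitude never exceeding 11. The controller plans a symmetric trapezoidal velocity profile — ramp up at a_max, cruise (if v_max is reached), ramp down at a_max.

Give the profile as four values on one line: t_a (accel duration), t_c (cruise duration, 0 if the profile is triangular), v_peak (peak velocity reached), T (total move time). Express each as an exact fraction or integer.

t_a=10 t_c=0 v_peak=110 T=20

vₘ²/aₘ = (221/2)²/11 = 48841/44
1100 < 48841/44 ⇒ no cruise
v_peak = √(1100·11) = √12100 = 110
t_a = 110/11 = 10; t_c = 0
T = 2·10 = 20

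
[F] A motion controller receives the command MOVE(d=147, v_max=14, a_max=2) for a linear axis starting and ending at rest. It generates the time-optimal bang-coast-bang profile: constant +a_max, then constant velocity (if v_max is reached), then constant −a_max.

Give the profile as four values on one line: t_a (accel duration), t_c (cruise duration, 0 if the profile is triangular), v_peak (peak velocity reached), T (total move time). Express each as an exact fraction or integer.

t_a=7 t_c=7/2 v_peak=14 T=35/2

(v_max)²/a_max = 14²/2 = 98
147 ≥ 98 ⇒ cruise phase
t_a = 14/2 = 7; v_peak = 14
d_cruise = 147 − 98 = 49; t_c = 49/14 = 7/2
T = 2·7 + 7/2 = 35/2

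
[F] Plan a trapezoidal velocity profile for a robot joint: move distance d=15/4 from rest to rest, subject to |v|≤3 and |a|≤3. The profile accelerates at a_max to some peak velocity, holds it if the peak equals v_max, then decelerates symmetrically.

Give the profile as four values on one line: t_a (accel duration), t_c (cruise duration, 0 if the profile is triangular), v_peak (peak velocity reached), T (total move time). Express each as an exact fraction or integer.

vₘ²/aₘ = 3²/3 = 3
15/4 ≥ 3 so v_max reached
t_a = 3/3 = 1; v_peak = 3
d_cruise = 15/4 − 3 = 3/4; t_c = (3/4)/3 = 1/4
T = 2·1 + 1/4 = 9/4

t_a=1 t_c=1/4 v_peak=3 T=9/4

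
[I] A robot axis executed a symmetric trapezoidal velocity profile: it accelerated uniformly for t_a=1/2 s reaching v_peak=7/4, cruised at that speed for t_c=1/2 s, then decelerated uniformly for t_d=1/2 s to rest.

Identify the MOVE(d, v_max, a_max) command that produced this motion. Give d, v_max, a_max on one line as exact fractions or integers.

d=7/4 v_max=7/4 a_max=7/2

a_max = (7/4)/(1/2) = 7/2
d_a = ½·7/4·1/2 = 7/16; d_c = 7/4·1/2 = 7/8
d = 2·7/16 + 7/8 = 7/4
t_c = 1/2 > 0 ⇒ limit active, v_max = 7/4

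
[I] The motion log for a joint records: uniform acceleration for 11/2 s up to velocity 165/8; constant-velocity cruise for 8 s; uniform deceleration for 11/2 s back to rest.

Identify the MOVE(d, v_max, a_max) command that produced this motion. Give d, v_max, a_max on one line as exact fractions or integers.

a_max = (165/8)/(11/2) = 15/4
d_a = ½·165/8·11/2 = 1815/32; d_c = 165/8·8 = 165
d = 2·1815/32 + 165 = 4455/16
t_c = 8 > 0 so v_max = 165/8

d=4455/16 v_max=165/8 a_max=15/4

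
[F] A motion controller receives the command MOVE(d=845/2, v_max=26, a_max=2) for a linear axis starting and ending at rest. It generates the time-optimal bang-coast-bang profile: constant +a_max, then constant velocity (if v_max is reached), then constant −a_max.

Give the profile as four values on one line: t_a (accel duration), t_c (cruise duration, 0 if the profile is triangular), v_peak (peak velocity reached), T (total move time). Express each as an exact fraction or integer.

t_a=13 t_c=13/4 v_peak=26 T=117/4

v_max²/a_max = 26²/2 = 338
845/2 ≥ 338 so v_max reached
t_a = 26/2 = 13; v_peak = 26
d_cruise = 845/2 − 338 = 169/2; t_c = (169/2)/26 = 13/4
T = 2·13 + 13/4 = 117/4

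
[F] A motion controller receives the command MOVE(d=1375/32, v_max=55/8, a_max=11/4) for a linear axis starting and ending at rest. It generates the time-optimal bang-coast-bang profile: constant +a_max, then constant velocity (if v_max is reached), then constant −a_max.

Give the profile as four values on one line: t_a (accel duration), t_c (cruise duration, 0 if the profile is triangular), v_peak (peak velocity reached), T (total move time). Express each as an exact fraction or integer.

v_max²/a_max = (55/8)²/(11/4) = 275/16
1375/32 ≥ 275/16 ⇒ cruise phase
t_a = (55/8)/(11/4) = 5/2; v_peak = 55/8
d_cruise = 1375/32 − 275/16 = 825/32; t_c = (825/32)/(55/8) = 15/4
T = 2·5/2 + 15/4 = 35/4

t_a=5/2 t_c=15/4 v_peak=55/8 T=35/4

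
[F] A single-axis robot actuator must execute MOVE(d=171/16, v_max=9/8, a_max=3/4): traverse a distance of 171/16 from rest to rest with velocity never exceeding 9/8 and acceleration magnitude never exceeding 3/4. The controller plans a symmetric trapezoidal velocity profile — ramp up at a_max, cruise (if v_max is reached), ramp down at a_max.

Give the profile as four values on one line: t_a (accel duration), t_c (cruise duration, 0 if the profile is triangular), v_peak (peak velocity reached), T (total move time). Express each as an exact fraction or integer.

t_a=3/2 t_c=8 v_peak=9/8 T=11

(v_max)²/a_max = (9/8)²/(3/4) = 27/16
171/16 ≥ 27/16 so v_max reached
t_a = (9/8)/(3/4) = 3/2; v_peak = 9/8
d_cruise = 171/16 − 27/16 = 9; t_c = 9/(9/8) = 8
T = 2·3/2 + 8 = 11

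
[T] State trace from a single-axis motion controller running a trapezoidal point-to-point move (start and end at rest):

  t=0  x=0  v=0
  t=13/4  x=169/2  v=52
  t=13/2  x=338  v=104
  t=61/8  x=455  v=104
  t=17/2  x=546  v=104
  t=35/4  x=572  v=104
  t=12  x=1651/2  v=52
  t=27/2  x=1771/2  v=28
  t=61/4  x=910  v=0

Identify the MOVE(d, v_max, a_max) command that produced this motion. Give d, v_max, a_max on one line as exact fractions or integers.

d=910 v_max=104 a_max=16

final state: t=61/4, x=910, v=0 → d = 910
a_max = (52−0)/(13/4−0) = 16
max v = 104 over t∈[13/2,35/4] → v_max = 104
check: 104·(13/2+9/4) = 910 ✓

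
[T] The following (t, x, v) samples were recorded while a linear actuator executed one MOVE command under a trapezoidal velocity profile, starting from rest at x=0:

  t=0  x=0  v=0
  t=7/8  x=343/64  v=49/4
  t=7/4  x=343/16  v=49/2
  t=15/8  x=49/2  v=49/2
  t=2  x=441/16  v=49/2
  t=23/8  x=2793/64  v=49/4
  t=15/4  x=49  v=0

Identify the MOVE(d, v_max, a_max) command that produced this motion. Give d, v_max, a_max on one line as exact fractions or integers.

d=49 v_max=49/2 a_max=14

final state: t=15/4, x=49, v=0 → d = 49
a_max = (49/4−0)/(7/8−0) = 14
max v = 49/2 over t∈[7/4,2] → v_max = 49/2
check: 49/2·(7/4+1/4) = 49 ✓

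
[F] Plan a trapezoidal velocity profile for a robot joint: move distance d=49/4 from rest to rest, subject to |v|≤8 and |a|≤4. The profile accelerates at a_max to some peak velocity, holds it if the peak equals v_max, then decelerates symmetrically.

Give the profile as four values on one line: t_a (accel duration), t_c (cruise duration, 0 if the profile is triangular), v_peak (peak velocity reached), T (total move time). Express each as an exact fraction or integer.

t_a=7/4 t_c=0 v_peak=7 T=7/2

(v_max)²/a_max = 8²/4 = 16
49/4 < 16 ⇒ no cruise
v_peak = √(49/4·4) = √49 = 7
t_a = 7/4; t_c = 0
T = 2·7/4 = 7/2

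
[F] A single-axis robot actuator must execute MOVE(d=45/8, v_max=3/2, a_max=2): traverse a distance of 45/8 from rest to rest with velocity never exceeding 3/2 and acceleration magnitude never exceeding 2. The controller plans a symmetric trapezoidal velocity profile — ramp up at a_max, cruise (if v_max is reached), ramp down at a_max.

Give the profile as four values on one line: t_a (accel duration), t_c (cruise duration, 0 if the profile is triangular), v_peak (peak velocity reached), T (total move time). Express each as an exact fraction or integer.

(v_max)²/a_max = (3/2)²/2 = 9/8
45/8 ≥ 9/8 ⇒ cruise phase
t_a = (3/2)/2 = 3/4; v_peak = 3/2
d_cruise = 45/8 − 9/8 = 9/2; t_c = (9/2)/(3/2) = 3
T = 2·3/4 + 3 = 9/2

t_a=3/4 t_c=3 v_peak=3/2 T=9/2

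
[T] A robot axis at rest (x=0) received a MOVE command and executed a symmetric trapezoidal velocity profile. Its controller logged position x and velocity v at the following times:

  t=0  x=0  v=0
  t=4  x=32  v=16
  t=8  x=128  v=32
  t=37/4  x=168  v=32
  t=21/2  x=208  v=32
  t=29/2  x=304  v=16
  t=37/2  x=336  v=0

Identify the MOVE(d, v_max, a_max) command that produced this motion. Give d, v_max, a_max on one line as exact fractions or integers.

d=336 v_max=32 a_max=4

final state: t=37/2, x=336, v=0 → d = 336
a_max = (16−0)/(4−0) = 4
max v = 32 over t∈[8,21/2] → v_max = 32
check: 32·(8+5/2) = 336 ✓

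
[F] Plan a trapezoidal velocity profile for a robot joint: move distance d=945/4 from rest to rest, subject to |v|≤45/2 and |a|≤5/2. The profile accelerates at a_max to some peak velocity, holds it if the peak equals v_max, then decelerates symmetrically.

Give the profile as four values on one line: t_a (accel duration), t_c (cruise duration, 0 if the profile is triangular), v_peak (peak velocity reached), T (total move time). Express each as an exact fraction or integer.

v_max²/a_max = (45/2)²/(5/2) = 405/2
945/4 ≥ 405/2 → trapezoidal
t_a = (45/2)/(5/2) = 9; v_peak = 45/2
d_cruise = 945/4 − 405/2 = 135/4; t_c = (135/4)/(45/2) = 3/2
T = 2·9 + 3/2 = 39/2

t_a=9 t_c=3/2 v_peak=45/2 T=39/2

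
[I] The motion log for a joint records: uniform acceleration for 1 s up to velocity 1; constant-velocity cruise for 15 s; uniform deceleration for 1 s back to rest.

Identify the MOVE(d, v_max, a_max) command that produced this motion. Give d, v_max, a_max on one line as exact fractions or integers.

a_max = 1/1 = 1
d_a = ½·1·1 = 1/2; d_c = 1·15 = 15
d = 2·1/2 + 15 = 16
t_c = 15 > 0 → v_max = v_peak = 1

d=16 v_max=1 a_max=1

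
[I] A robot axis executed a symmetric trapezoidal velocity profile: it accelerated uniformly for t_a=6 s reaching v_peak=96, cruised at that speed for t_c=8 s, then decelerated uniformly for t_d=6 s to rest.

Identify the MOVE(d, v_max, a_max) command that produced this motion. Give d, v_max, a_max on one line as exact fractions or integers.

d=1344 v_max=96 a_max=16

a_max = 96/6 = 16
d_a = ½·96·6 = 288; d_c = 96·8 = 768
d = 2·288 + 768 = 1344
t_c = 8 > 0 → v_max = v_peak = 96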